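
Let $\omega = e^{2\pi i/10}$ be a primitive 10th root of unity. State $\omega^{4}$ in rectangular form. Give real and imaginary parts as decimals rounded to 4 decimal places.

ω^4 = e^(2πi·4/10) = e^(i·4π/5)
= cos(4π/5) + i sin(4π/5)
= -0.8090 + 0.5878i


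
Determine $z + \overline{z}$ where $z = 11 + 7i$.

z + conjugate(z) = (a + bi) + (a - bi) = 2a
= 2 * 11 = 22


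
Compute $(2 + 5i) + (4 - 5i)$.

(2 + 4) + (5 + (-5))i = 6


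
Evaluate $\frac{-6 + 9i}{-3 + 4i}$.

Multiply numerator and denominator by conjugate (-3 - 4i):
= (-6 + 9i)(-3 - 4i) / ((-3)^2 + 4^2)
= (54 - 3i) / 25
= 54/25 - (3/25)i


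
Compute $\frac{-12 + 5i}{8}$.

Divisor is real, so divide each part by 8:
= -3/2 + (5/8)i


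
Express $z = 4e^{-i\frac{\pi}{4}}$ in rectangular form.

a = r cos θ = 4 * sqrt(2)/2 = 2*sqrt(2)
b = r sin θ = 4 * -sqrt(2)/2 = -2*sqrt(2)
z = 2*sqrt(2) - 2*sqrt(2)i


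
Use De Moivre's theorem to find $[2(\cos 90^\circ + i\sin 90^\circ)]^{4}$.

By De Moivre: z^n = r^n(cos(nθ) + i sin(nθ))
= 2^4(cos(4*90°) + i sin(4*90°))
= 16(cos 0° + i sin 0°)
= 16


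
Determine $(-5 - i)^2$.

(a + bi)^2 = a^2 - b^2 + 2abi
= (-5)^2 - (-1)^2 + 2*(-5)*(-1)i
= 24 + 10i


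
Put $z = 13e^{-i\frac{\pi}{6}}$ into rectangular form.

a = r cos θ = 13 * sqrt(3)/2 = 13*sqrt(3)/2
b = r sin θ = 13 * -1/2 = -13/2
z = 13*sqrt(3)/2 - (13/2)i


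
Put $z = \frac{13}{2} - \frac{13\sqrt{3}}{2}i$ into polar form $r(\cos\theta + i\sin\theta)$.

r = |z| = sqrt(a^2 + b^2) = sqrt((13/2)^2 + (-13*sqrt(3)/2)^2) = sqrt(169/4 + 507/4) = sqrt(169) = 13
θ = arctan(b/a) = arctan(-11.2583/6.5) (quadrant-adjusted) = 300°
z = 13(cos 300° + i sin 300°)


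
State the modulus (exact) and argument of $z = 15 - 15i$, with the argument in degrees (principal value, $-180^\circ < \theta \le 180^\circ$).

|z| = sqrt(15^2 + (-15)^2) = sqrt(450)
arg(z) = arctan(b/a) = arctan(-15/15) (quadrant-adjusted) = -45°


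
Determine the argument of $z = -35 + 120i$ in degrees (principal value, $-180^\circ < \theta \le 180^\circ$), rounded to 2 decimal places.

θ = arctan(b/a) = arctan(120/-35) (quadrant-adjusted) = 106.26°


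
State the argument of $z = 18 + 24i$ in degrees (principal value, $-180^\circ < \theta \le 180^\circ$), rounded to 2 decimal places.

θ = arctan(b/a) = arctan(24/18) (quadrant-adjusted) = 53.13°


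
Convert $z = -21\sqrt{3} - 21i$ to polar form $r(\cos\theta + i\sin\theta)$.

r = |z| = sqrt(a^2 + b^2) = sqrt((-21*sqrt(3))^2 + (-21)^2) = sqrt(1323 + 441) = sqrt(1764) = 42
θ = arctan(b/a) = arctan(-21/-36.3731) (quadrant-adjusted) = 210°
z = 42(cos 210° + i sin 210°)


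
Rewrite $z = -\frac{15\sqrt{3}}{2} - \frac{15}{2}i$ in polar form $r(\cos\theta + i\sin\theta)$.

r = |z| = sqrt(a^2 + b^2) = sqrt((-15*sqrt(3)/2)^2 + (-15/2)^2) = sqrt(675/4 + 225/4) = sqrt(225) = 15
θ = arctan(b/a) = arctan(-7.5/-12.9904) (quadrant-adjusted) = 210°
z = 15(cos 210° + i sin 210°)


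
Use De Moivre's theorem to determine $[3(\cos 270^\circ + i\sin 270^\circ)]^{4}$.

By De Moivre: z^n = r^n(cos(nθ) + i sin(nθ))
= 3^4(cos(4*270°) + i sin(4*270°))
= 81(cos 0° + i sin 0°)
= 81


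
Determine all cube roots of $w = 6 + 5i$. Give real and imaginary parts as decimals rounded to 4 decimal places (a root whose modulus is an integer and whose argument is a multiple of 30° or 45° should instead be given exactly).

|w| = sqrt(61) ≈ 7.810250, arg(w) ≈ 39.805571°
Root modulus = sqrt(61)^(1/3) ≈ 1.984061
Root arguments: θ_k = (arg(w) + 360°k)/3 for k = 0, 1, ..., 2
Compute each root as (root modulus)(cos θ_k + i sin θ_k) using full-precision intermediates, then round to 4 decimal places.
Roots: 1.9311 + 0.4554i, -1.3599 + 1.4447i, -0.5712 - 1.9001i


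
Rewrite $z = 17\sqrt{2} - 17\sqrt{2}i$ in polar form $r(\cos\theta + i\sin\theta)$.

r = |z| = sqrt(a^2 + b^2) = sqrt((17*sqrt(2))^2 + (-17*sqrt(2))^2) = sqrt(578 + 578) = sqrt(1156) = 34
θ = arctan(b/a) = arctan(-24.0416/24.0416) (quadrant-adjusted) = 315°
z = 34(cos 315° + i sin 315°)


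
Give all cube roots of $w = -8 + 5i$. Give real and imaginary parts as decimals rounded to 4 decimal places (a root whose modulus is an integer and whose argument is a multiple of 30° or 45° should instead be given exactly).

|w| = sqrt(89) ≈ 9.433981, arg(w) ≈ 147.994617°
Root modulus = sqrt(89)^(1/3) ≈ 2.112994
Root arguments: θ_k = (arg(w) + 360°k)/3 for k = 0, 1, ..., 2
Compute each root as (root modulus)(cos θ_k + i sin θ_k) using full-precision intermediates, then round to 4 decimal places.
Roots: 1.3770 + 1.6027i, -2.0765 + 0.3912i, 0.6995 - 1.9939i


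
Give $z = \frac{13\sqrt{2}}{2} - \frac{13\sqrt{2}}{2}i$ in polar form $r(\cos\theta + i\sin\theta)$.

r = |z| = sqrt(a^2 + b^2) = sqrt((13*sqrt(2)/2)^2 + (-13*sqrt(2)/2)^2) = sqrt(169/2 + 169/2) = sqrt(169) = 13
θ = arctan(b/a) = arctan(-9.1924/9.1924) (quadrant-adjusted) = 315°
z = 13(cos 315° + i sin 315°)


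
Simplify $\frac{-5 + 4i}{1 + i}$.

Multiply numerator and denominator by conjugate (1 - i):
= (-5 + 4i)(1 - i) / (1^2 + 1^2)
= (-1 + 9i) / 2
= -1/2 + (9/2)i


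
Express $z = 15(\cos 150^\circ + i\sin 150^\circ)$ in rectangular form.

a = r cos θ = 15 * -sqrt(3)/2 = -15*sqrt(3)/2
b = r sin θ = 15 * 1/2 = 15/2
z = -15*sqrt(3)/2 + (15/2)i


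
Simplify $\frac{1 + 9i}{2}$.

Divisor is real, so divide each part by 2:
= 1/2 + (9/2)i


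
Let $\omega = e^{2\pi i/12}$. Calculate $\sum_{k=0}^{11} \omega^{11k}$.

Let ζ = ω^11 = e^(2πi·11/12). Since 12 ∤ 11, ζ ≠ 1.
Sum = Σ_{k=0}^{11} ζ^k = (ζ^12 - 1)/(ζ - 1) = (ω^{11·12} - 1)/(ζ - 1) = (1 - 1)/(ζ - 1) = 0


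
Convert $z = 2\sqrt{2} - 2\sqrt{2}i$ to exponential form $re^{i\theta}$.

r = |z| = sqrt((2*sqrt(2))^2 + (-2*sqrt(2))^2) = sqrt(8 + 8) = sqrt(16) = 4
θ = arctan(b/a) = arctan(-2.8284/2.8284) (quadrant-adjusted) = -45° = -π/4
z = 4e^(-i*π/4)


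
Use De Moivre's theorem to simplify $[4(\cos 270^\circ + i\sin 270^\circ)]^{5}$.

By De Moivre: z^n = r^n(cos(nθ) + i sin(nθ))
= 4^5(cos(5*270°) + i sin(5*270°))
= 1024(cos 270° + i sin 270°)
= -1024i


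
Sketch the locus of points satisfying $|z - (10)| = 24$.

|z - z0| = r describes a circle centered at z0 with radius r
Here z0 = 10 and r = 24
Locus: Circle centered at (10, 0) with radius 24


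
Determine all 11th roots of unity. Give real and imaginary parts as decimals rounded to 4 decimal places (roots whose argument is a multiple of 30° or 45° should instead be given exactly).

ω_k = e^(2πik/11) = cos(2πk/11) + i sin(2πk/11) for k = 0, 1, ..., 10
Roots: 1, 0.8413 + 0.5406i, 0.4154 + 0.9096i, -0.1423 + 0.9898i, -0.6549 + 0.7557i, -0.9595 + 0.2817i, -0.9595 - 0.2817i, -0.6549 - 0.7557i, -0.1423 - 0.9898i, 0.4154 - 0.9096i, 0.8413 - 0.5406i


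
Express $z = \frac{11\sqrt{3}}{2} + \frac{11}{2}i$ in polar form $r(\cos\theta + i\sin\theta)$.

r = |z| = sqrt(a^2 + b^2) = sqrt((11*sqrt(3)/2)^2 + (11/2)^2) = sqrt(363/4 + 121/4) = sqrt(121) = 11
θ = arctan(b/a) = arctan(5.5/9.5263) (quadrant-adjusted) = 30°
z = 11(cos 30° + i sin 30°)


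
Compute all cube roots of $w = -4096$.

|w| = 4096, arg(w) = 180°
Root modulus = 4096^(1/3) = 16
Root arguments: θ_k = (180° + 360°k)/3 for k = 0, 1, ..., 2
Roots: 8 + 8*sqrt(3)i, -16, 8 - 8*sqrt(3)i


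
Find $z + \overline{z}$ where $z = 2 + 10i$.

z + conjugate(z) = (a + bi) + (a - bi) = 2a
= 2 * 2 = 4


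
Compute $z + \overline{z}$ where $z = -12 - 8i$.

z + conjugate(z) = (a + bi) + (a - bi) = 2a
= 2 * (-12) = -24


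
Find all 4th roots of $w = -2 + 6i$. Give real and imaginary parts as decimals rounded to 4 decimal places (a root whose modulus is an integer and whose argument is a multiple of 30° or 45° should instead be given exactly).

|w| = sqrt(40) ≈ 6.324555, arg(w) ≈ 108.434949°
Root modulus = sqrt(40)^(1/4) ≈ 1.585833
Root arguments: θ_k = (arg(w) + 360°k)/4 for k = 0, 1, ..., 3
Compute each root as (root modulus)(cos θ_k + i sin θ_k) using full-precision intermediates, then round to 4 decimal places.
Roots: 1.4116 + 0.7226i, -0.7226 + 1.4116i, -1.4116 - 0.7226i, 0.7226 - 1.4116i


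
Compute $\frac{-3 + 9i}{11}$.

Divisor is real, so divide each part by 11:
= -3/11 + (9/11)i


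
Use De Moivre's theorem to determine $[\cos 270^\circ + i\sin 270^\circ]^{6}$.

By De Moivre: z^n = r^n(cos(nθ) + i sin(nθ))
= 1^6(cos(6*270°) + i sin(6*270°))
= 1(cos 180° + i sin 180°)
= -1


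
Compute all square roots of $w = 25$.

|w| = 25, arg(w) = 0°
Root modulus = 25^(1/2) = 5
Root arguments: θ_k = (0° + 360°k)/2 for k = 0, 1, ..., 1
Roots: 5, -5


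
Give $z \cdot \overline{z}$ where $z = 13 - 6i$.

z * conjugate(z) = |z|^2 = a^2 + b^2
= 13^2 + (-6)^2 = 205


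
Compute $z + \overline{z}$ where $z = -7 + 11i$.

z + conjugate(z) = (a + bi) + (a - bi) = 2a
= 2 * (-7) = -14


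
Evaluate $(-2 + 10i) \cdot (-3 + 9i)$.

(a1*a2 - b1*b2) + (a1*b2 + b1*a2)i
= (6 - 90) + (-18 + (-30))i
= -84 - 48i


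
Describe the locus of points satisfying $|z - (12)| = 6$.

|z - z0| = r describes a circle centered at z0 with radius r
Here z0 = 12 and r = 6
Locus: Circle centered at (12, 0) with radius 6


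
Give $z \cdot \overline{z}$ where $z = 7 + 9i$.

z * conjugate(z) = |z|^2 = a^2 + b^2
= 7^2 + 9^2 = 130


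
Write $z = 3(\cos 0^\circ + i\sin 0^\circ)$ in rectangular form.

a = r cos θ = 3 * 1 = 3
b = r sin θ = 3 * 0 = 0
z = 3


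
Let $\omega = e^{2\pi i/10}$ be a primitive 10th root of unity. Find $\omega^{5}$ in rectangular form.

ω^5 = e^(2πi·5/10) = e^(i·1π)
= cos(1π) + i sin(1π)
= -1


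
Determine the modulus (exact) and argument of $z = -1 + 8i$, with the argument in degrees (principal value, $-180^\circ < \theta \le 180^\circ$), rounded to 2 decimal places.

|z| = sqrt((-1)^2 + 8^2) = sqrt(65)
arg(z) = arctan(b/a) = arctan(8/-1) (quadrant-adjusted) = 97.13°


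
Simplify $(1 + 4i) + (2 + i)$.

(1 + 2) + (4 + 1)i = 3 + 5i


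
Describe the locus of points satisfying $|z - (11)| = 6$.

|z - z0| = r describes a circle centered at z0 with radius r
Here z0 = 11 and r = 6
Locus: Circle centered at (11, 0) with radius 6


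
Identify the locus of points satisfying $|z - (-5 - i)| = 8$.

|z - z0| = r describes a circle centered at z0 with radius r
Here z0 = -5 - i and r = 8
Locus: Circle centered at (-5, -1) with radius 8


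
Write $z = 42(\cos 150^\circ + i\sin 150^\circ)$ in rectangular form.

a = r cos θ = 42 * -sqrt(3)/2 = -21*sqrt(3)
b = r sin θ = 42 * 1/2 = 21
z = -21*sqrt(3) + 21i


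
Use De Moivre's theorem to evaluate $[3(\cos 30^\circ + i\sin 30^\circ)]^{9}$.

By De Moivre: z^n = r^n(cos(nθ) + i sin(nθ))
= 3^9(cos(9*30°) + i sin(9*30°))
= 19683(cos 270° + i sin 270°)
= -19683i


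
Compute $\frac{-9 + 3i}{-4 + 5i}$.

Multiply numerator and denominator by conjugate (-4 - 5i):
= (-9 + 3i)(-4 - 5i) / ((-4)^2 + 5^2)
= (51 + 33i) / 41
= 51/41 + (33/41)i


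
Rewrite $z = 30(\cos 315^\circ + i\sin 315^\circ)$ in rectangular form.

a = r cos θ = 30 * sqrt(2)/2 = 15*sqrt(2)
b = r sin θ = 30 * -sqrt(2)/2 = -15*sqrt(2)
z = 15*sqrt(2) - 15*sqrt(2)i


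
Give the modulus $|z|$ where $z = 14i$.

|z| = sqrt(a^2 + b^2) = sqrt(0^2 + 14^2) = sqrt(196) = 14


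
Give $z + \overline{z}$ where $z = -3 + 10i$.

z + conjugate(z) = (a + bi) + (a - bi) = 2a
= 2 * (-3) = -6


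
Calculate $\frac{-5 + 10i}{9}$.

Divisor is real, so divide each part by 9:
= -5/9 + (10/9)i


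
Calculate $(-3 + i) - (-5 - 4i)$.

(-3 - (-5)) + (1 - (-4))i = 2 + 5i


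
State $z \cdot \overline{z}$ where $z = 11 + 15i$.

z * conjugate(z) = |z|^2 = a^2 + b^2
= 11^2 + 15^2 = 346


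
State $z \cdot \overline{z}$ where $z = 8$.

z * conjugate(z) = |z|^2 = a^2 + b^2
= 8^2 + 0^2 = 64


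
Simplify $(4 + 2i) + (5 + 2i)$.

(4 + 5) + (2 + 2)i = 9 + 4i


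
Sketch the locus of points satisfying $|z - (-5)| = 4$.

|z - z0| = r describes a circle centered at z0 with radius r
Here z0 = -5 and r = 4
Locus: Circle centered at (-5, 0) with radius 4


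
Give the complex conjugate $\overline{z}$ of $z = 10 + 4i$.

If z = a + bi, then conjugate(z) = a - bi
conjugate(10 + 4i) = 10 - 4i


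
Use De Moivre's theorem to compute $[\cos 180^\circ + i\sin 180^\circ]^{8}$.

By De Moivre: z^n = r^n(cos(nθ) + i sin(nθ))
= 1^8(cos(8*180°) + i sin(8*180°))
= 1(cos 0° + i sin 0°)
= 1


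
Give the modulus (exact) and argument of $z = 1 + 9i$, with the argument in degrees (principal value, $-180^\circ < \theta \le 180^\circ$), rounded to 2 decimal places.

|z| = sqrt(1^2 + 9^2) = sqrt(82)
arg(z) = arctan(b/a) = arctan(9/1) (quadrant-adjusted) = 83.66°


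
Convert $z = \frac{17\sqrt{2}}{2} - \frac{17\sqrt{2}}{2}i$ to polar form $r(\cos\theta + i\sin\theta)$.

r = |z| = sqrt(a^2 + b^2) = sqrt((17*sqrt(2)/2)^2 + (-17*sqrt(2)/2)^2) = sqrt(289/2 + 289/2) = sqrt(289) = 17
θ = arctan(b/a) = arctan(-12.0208/12.0208) (quadrant-adjusted) = 315°
z = 17(cos 315° + i sin 315°)


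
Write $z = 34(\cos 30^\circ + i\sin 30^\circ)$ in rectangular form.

a = r cos θ = 34 * sqrt(3)/2 = 17*sqrt(3)
b = r sin θ = 34 * 1/2 = 17
z = 17*sqrt(3) + 17i


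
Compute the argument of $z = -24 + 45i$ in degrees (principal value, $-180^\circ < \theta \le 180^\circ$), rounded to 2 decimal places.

θ = arctan(b/a) = arctan(45/-24) (quadrant-adjusted) = 118.07°


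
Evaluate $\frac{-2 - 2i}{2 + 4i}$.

Multiply numerator and denominator by conjugate (2 - 4i):
= (-2 - 2i)(2 - 4i) / (2^2 + 4^2)
= (-12 + 4i) / 20
Divide through by 4: (-3 + i) / 5
= -3/5 + (1/5)i


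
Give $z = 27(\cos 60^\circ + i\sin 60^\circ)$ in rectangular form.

a = r cos θ = 27 * 1/2 = 27/2
b = r sin θ = 27 * sqrt(3)/2 = 27*sqrt(3)/2
z = 27/2 + (27*sqrt(3)/2)i


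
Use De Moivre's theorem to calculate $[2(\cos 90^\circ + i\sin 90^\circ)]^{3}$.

By De Moivre: z^n = r^n(cos(nθ) + i sin(nθ))
= 2^3(cos(3*90°) + i sin(3*90°))
= 8(cos 270° + i sin 270°)
= -8i


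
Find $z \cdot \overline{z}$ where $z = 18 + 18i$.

z * conjugate(z) = |z|^2 = a^2 + b^2
= 18^2 + 18^2 = 648


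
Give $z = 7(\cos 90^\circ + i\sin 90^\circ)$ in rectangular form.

a = r cos θ = 7 * 0 = 0
b = r sin θ = 7 * 1 = 7
z = 7i


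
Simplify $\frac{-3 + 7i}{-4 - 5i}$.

Multiply numerator and denominator by conjugate (-4 + 5i):
= (-3 + 7i)(-4 + 5i) / ((-4)^2 + (-5)^2)
= (-23 - 43i) / 41
= -23/41 - (43/41)i


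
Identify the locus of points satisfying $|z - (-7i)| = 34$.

|z - z0| = r describes a circle centered at z0 with radius r
Here z0 = -7i and r = 34
Locus: Circle centered at (0, -7) with radius 34


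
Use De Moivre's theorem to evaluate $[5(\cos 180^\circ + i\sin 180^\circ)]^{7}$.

By De Moivre: z^n = r^n(cos(nθ) + i sin(nθ))
= 5^7(cos(7*180°) + i sin(7*180°))
= 78125(cos 180° + i sin 180°)
= -78125


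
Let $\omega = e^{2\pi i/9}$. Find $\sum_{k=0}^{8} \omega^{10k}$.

Let ζ = ω^10 = e^(2πi·10/9). Since 9 ∤ 10, ζ ≠ 1.
Sum = Σ_{k=0}^{8} ζ^k = (ζ^9 - 1)/(ζ - 1) = (ω^{10·9} - 1)/(ζ - 1) = (1 - 1)/(ζ - 1) = 0


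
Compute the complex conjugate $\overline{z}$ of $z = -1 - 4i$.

If z = a + bi, then conjugate(z) = a - bi
conjugate(-1 - 4i) = -1 + 4i


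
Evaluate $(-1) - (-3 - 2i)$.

(-1 - (-3)) + (0 - (-2))i = 2 + 2i


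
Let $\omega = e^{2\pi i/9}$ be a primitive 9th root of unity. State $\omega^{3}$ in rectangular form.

ω^3 = e^(2πi·3/9) = e^(i·2π/3)
= cos(2π/3) + i sin(2π/3)
= -1/2 + (sqrt(3)/2)i


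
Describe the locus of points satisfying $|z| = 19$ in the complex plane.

|z| = 19 means sqrt(x^2 + y^2) = 19
This is a circle of radius 19 centered at the origin


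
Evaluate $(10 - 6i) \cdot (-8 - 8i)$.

(a1*a2 - b1*b2) + (a1*b2 + b1*a2)i
= (-80 - 48) + (-80 + 48)i
= -128 - 32i


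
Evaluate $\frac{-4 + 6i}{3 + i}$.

Multiply numerator and denominator by conjugate (3 - i):
= (-4 + 6i)(3 - i) / (3^2 + 1^2)
= (-6 + 22i) / 10
Divide through by 2: (-3 + 11i) / 5
= -3/5 + (11/5)i


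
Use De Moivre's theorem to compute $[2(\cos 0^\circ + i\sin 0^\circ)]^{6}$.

By De Moivre: z^n = r^n(cos(nθ) + i sin(nθ))
= 2^6(cos(6*0°) + i sin(6*0°))
= 64(cos 0° + i sin 0°)
= 64


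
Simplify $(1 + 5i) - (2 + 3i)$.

(1 - 2) + (5 - 3)i = -1 + 2i


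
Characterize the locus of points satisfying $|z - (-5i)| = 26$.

|z - z0| = r describes a circle centered at z0 with radius r
Here z0 = -5i and r = 26
Locus: Circle centered at (0, -5) with radius 26


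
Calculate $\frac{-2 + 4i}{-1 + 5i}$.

Multiply numerator and denominator by conjugate (-1 - 5i):
= (-2 + 4i)(-1 - 5i) / ((-1)^2 + 5^2)
= (22 + 6i) / 26
Divide through by 2: (11 + 3i) / 13
= 11/13 + (3/13)i


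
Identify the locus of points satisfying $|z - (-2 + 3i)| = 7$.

|z - z0| = r describes a circle centered at z0 with radius r
Here z0 = -2 + 3i and r = 7
Locus: Circle centered at (-2, 3) with radius 7


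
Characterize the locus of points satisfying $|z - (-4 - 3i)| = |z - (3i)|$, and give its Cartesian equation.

|z - z1| = |z - z2| means z is equidistant from z1 and z2,
i.e. the perpendicular bisector of the segment from (-4, -3) to (0, 3) (midpoint (-2, 0)).
With z = x + yi, square both sides:
(x - (-4))^2 + (y - (-3))^2 = (x - 0)^2 + (y - 3)^2
The x^2 and y^2 terms cancel: 8x + 12y = 9 - 25 = -16
Simplify: 2x + 3y = -4
Locus: Perpendicular bisector of the segment from (-4, -3) to (0, 3): the line 2x + 3y = -4


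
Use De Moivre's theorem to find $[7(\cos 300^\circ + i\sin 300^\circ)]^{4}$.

By De Moivre: z^n = r^n(cos(nθ) + i sin(nθ))
= 7^4(cos(4*300°) + i sin(4*300°))
= 2401(cos 120° + i sin 120°)
= -2401/2 + (2401*sqrt(3)/2)i


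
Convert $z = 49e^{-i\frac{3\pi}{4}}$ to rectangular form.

a = r cos θ = 49 * -sqrt(2)/2 = -49*sqrt(2)/2
b = r sin θ = 49 * -sqrt(2)/2 = -49*sqrt(2)/2
z = -49*sqrt(2)/2 - (49*sqrt(2)/2)i


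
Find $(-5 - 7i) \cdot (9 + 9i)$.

(a1*a2 - b1*b2) + (a1*b2 + b1*a2)i
= (-45 - (-63)) + (-45 + (-63))i
= 18 - 108i


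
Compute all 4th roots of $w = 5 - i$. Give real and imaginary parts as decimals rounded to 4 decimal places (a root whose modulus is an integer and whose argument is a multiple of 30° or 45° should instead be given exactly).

|w| = sqrt(26) ≈ 5.099020, arg(w) ≈ 348.690068°
Root modulus = sqrt(26)^(1/4) ≈ 1.502698
Root arguments: θ_k = (arg(w) + 360°k)/4 for k = 0, 1, ..., 3
Compute each root as (root modulus)(cos θ_k + i sin θ_k) using full-precision intermediates, then round to 4 decimal places.
Roots: 0.0741 + 1.5009i, -1.5009 + 0.0741i, -0.0741 - 1.5009i, 1.5009 - 0.0741i


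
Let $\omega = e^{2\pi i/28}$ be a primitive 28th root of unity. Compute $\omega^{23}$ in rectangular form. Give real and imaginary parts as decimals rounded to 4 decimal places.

ω^23 = e^(2πi·23/28) = e^(i·23π/14)
= cos(23π/14) + i sin(23π/14)
= 0.4339 - 0.9010i


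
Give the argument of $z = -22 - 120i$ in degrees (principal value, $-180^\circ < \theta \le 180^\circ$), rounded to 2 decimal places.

θ = arctan(b/a) = arctan(-120/-22) (quadrant-adjusted) = -100.39°


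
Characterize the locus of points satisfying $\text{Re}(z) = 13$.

Re(z) = x where z = x + yi; the equation x = 13 is satisfied by all points with that x-coordinate
Locus: Vertical line x = 13


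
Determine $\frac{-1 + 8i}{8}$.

Divisor is real, so divide each part by 8:
= -1/8 + i


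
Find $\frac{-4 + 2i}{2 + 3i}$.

Multiply numerator and denominator by conjugate (2 - 3i):
= (-4 + 2i)(2 - 3i) / (2^2 + 3^2)
= (-2 + 16i) / 13
= -2/13 + (16/13)i


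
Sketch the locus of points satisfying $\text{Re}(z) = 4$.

Re(z) = x where z = x + yi; the equation x = 4 is satisfied by all points with that x-coordinate
Locus: Vertical line x = 4


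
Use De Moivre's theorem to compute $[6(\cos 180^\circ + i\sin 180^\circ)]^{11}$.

By De Moivre: z^n = r^n(cos(nθ) + i sin(nθ))
= 6^11(cos(11*180°) + i sin(11*180°))
= 362797056(cos 180° + i sin 180°)
= -362797056


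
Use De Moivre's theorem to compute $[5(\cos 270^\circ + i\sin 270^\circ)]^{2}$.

By De Moivre: z^n = r^n(cos(nθ) + i sin(nθ))
= 5^2(cos(2*270°) + i sin(2*270°))
= 25(cos 180° + i sin 180°)
= -25


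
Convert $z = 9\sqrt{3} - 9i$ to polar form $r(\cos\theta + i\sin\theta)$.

r = |z| = sqrt(a^2 + b^2) = sqrt((9*sqrt(3))^2 + (-9)^2) = sqrt(243 + 81) = sqrt(324) = 18
θ = arctan(b/a) = arctan(-9/15.5885) (quadrant-adjusted) = 330°
z = 18(cos 330° + i sin 330°)


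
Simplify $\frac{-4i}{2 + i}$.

Multiply numerator and denominator by conjugate (2 - i):
= (-4i)(2 - i) / (2^2 + 1^2)
= (-4 - 8i) / 5
= -4/5 - (8/5)i


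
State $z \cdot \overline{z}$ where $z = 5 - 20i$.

z * conjugate(z) = |z|^2 = a^2 + b^2
= 5^2 + (-20)^2 = 425


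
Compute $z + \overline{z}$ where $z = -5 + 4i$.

z + conjugate(z) = (a + bi) + (a - bi) = 2a
= 2 * (-5) = -10


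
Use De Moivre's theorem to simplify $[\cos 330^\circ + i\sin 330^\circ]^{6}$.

By De Moivre: z^n = r^n(cos(nθ) + i sin(nθ))
= 1^6(cos(6*330°) + i sin(6*330°))
= 1(cos 180° + i sin 180°)
= -1


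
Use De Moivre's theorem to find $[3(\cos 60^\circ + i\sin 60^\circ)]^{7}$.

By De Moivre: z^n = r^n(cos(nθ) + i sin(nθ))
= 3^7(cos(7*60°) + i sin(7*60°))
= 2187(cos 60° + i sin 60°)
= 2187/2 + (2187*sqrt(3)/2)i


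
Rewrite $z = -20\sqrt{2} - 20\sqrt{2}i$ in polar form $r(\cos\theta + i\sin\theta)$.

r = |z| = sqrt(a^2 + b^2) = sqrt((-20*sqrt(2))^2 + (-20*sqrt(2))^2) = sqrt(800 + 800) = sqrt(1600) = 40
θ = arctan(b/a) = arctan(-28.2843/-28.2843) (quadrant-adjusted) = 225°
z = 40(cos 225° + i sin 225°)


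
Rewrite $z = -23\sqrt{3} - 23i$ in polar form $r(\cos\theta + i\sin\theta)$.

r = |z| = sqrt(a^2 + b^2) = sqrt((-23*sqrt(3))^2 + (-23)^2) = sqrt(1587 + 529) = sqrt(2116) = 46
θ = arctan(b/a) = arctan(-23/-39.8372) (quadrant-adjusted) = 210°
z = 46(cos 210° + i sin 210°)


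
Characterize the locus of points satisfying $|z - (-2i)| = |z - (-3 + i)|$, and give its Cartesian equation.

|z - z1| = |z - z2| means z is equidistant from z1 and z2,
i.e. the perpendicular bisector of the segment from (0, -2) to (-3, 1) (midpoint (-3/2, -1/2)).
With z = x + yi, square both sides:
(x - 0)^2 + (y - (-2))^2 = (x - (-3))^2 + (y - 1)^2
The x^2 and y^2 terms cancel: -6x + 6y = 10 - 4 = 6
Simplify: x - y = -1
Locus: Perpendicular bisector of the segment from (0, -2) to (-3, 1): the line x - y = -1


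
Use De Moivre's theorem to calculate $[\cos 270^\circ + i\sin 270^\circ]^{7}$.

By De Moivre: z^n = r^n(cos(nθ) + i sin(nθ))
= 1^7(cos(7*270°) + i sin(7*270°))
= 1(cos 90° + i sin 90°)
= i


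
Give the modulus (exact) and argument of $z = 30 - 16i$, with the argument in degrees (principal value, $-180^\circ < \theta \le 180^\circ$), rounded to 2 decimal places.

|z| = sqrt(30^2 + (-16)^2) = 34
arg(z) = arctan(b/a) = arctan(-16/30) (quadrant-adjusted) = -28.07°


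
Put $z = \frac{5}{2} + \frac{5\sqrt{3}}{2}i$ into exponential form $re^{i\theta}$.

r = |z| = sqrt((5/2)^2 + (5*sqrt(3)/2)^2) = sqrt(25/4 + 75/4) = sqrt(25) = 5
θ = arctan(b/a) = arctan(4.3301/2.5) (quadrant-adjusted) = 60° = π/3
z = 5e^(i*π/3)


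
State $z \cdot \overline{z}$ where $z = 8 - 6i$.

z * conjugate(z) = |z|^2 = a^2 + b^2
= 8^2 + (-6)^2 = 100


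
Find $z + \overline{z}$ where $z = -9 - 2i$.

z + conjugate(z) = (a + bi) + (a - bi) = 2a
= 2 * (-9) = -18


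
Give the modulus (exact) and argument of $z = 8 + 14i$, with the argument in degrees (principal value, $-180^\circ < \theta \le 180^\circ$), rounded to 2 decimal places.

|z| = sqrt(8^2 + 14^2) = sqrt(260)
arg(z) = arctan(b/a) = arctan(14/8) (quadrant-adjusted) = 60.26°


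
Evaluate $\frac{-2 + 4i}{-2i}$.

Multiply numerator and denominator by conjugate (2i):
= (-2 + 4i)(2i) / (0^2 + (-2)^2)
= (-8 - 4i) / 4
= -2 - i


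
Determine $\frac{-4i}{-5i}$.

Multiply numerator and denominator by conjugate (5i):
= (-4i)(5i) / (0^2 + (-5)^2)
= (20) / 25
Divide through by 5: (4) / 5
= 4/5


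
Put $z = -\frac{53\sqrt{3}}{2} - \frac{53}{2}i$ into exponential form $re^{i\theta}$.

r = |z| = sqrt((-53*sqrt(3)/2)^2 + (-53/2)^2) = sqrt(8427/4 + 2809/4) = sqrt(2809) = 53
θ = arctan(b/a) = arctan(-26.5/-45.8993) (quadrant-adjusted) = 210° = 7π/6
z = 53e^(i*7π/6)


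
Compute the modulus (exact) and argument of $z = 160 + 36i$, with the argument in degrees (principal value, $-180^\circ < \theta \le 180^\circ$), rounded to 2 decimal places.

|z| = sqrt(160^2 + 36^2) = 164
arg(z) = arctan(b/a) = arctan(36/160) (quadrant-adjusted) = 12.68°


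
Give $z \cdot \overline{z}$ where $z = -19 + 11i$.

z * conjugate(z) = |z|^2 = a^2 + b^2
= (-19)^2 + 11^2 = 482


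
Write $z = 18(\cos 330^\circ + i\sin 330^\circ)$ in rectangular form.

a = r cos θ = 18 * sqrt(3)/2 = 9*sqrt(3)
b = r sin θ = 18 * -1/2 = -9
z = 9*sqrt(3) - 9i


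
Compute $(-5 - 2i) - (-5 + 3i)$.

(-5 - (-5)) + (-2 - 3)i = -5i


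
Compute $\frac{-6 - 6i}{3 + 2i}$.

Multiply numerator and denominator by conjugate (3 - 2i):
= (-6 - 6i)(3 - 2i) / (3^2 + 2^2)
= (-30 - 6i) / 13
= -30/13 - (6/13)i


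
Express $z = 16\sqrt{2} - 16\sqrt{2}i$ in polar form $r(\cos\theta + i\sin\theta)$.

r = |z| = sqrt(a^2 + b^2) = sqrt((16*sqrt(2))^2 + (-16*sqrt(2))^2) = sqrt(512 + 512) = sqrt(1024) = 32
θ = arctan(b/a) = arctan(-22.6274/22.6274) (quadrant-adjusted) = 315°
z = 32(cos 315° + i sin 315°)


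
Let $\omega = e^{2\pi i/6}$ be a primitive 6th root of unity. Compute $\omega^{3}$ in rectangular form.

ω^3 = e^(2πi·3/6) = e^(i·1π)
= cos(1π) + i sin(1π)
= -1


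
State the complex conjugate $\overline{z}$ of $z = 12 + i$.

If z = a + bi, then conjugate(z) = a - bi
conjugate(12 + i) = 12 - i


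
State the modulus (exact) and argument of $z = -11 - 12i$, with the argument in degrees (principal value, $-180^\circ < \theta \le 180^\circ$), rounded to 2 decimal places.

|z| = sqrt((-11)^2 + (-12)^2) = sqrt(265)
arg(z) = arctan(b/a) = arctan(-12/-11) (quadrant-adjusted) = -132.51°


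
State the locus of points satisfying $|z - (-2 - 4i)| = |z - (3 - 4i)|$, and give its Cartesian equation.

|z - z1| = |z - z2| means z is equidistant from z1 and z2,
i.e. the perpendicular bisector of the segment from (-2, -4) to (3, -4) (midpoint (1/2, -4)).
With z = x + yi, square both sides:
(x - (-2))^2 + (y - (-4))^2 = (x - 3)^2 + (y - (-4))^2
The x^2 and y^2 terms cancel: 10x + 0y = 25 - 20 = 5
Simplify: x = 1/2
Locus: Perpendicular bisector of the segment from (-2, -4) to (3, -4): the line x = 1/2


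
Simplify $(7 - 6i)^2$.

(a + bi)^2 = a^2 - b^2 + 2abi
= 7^2 - (-6)^2 + 2*7*(-6)i
= 13 - 84i


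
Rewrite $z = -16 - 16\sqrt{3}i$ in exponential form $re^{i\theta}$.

r = |z| = sqrt((-16)^2 + (-16*sqrt(3))^2) = sqrt(256 + 768) = sqrt(1024) = 32
θ = arctan(b/a) = arctan(-27.7128/-16) (quadrant-adjusted) = 240° = 4π/3
z = 32e^(i*4π/3)


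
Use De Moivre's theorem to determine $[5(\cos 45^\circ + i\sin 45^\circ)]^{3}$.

By De Moivre: z^n = r^n(cos(nθ) + i sin(nθ))
= 5^3(cos(3*45°) + i sin(3*45°))
= 125(cos 135° + i sin 135°)
= -125*sqrt(2)/2 + (125*sqrt(2)/2)i


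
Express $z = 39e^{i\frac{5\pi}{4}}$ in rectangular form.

a = r cos θ = 39 * -sqrt(2)/2 = -39*sqrt(2)/2
b = r sin θ = 39 * -sqrt(2)/2 = -39*sqrt(2)/2
z = -39*sqrt(2)/2 - (39*sqrt(2)/2)i


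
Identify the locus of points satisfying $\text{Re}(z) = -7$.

Re(z) = x where z = x + yi; the equation x = -7 is satisfied by all points with that x-coordinate
Locus: Vertical line x = -7


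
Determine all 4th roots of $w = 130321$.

|w| = 130321, arg(w) = 0°
Root modulus = 130321^(1/4) = 19
Root arguments: θ_k = (0° + 360°k)/4 for k = 0, 1, ..., 3
Roots: 19, 19i, -19, -19i


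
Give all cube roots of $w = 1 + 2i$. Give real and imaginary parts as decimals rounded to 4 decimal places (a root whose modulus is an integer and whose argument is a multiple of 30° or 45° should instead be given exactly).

|w| = sqrt(5) ≈ 2.236068, arg(w) ≈ 63.434949°
Root modulus = sqrt(5)^(1/3) ≈ 1.307660
Root arguments: θ_k = (arg(w) + 360°k)/3 for k = 0, 1, ..., 2
Compute each root as (root modulus)(cos θ_k + i sin θ_k) using full-precision intermediates, then round to 4 decimal places.
Roots: 1.2196 + 0.4717i, -1.0183 + 0.8204i, -0.2013 - 1.2921i


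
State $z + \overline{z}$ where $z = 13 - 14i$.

z + conjugate(z) = (a + bi) + (a - bi) = 2a
= 2 * 13 = 26


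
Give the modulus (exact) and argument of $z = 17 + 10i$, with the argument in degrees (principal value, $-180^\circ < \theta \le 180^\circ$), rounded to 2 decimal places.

|z| = sqrt(17^2 + 10^2) = sqrt(389)
arg(z) = arctan(b/a) = arctan(10/17) (quadrant-adjusted) = 30.47°


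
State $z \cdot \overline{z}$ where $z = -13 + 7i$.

z * conjugate(z) = |z|^2 = a^2 + b^2
= (-13)^2 + 7^2 = 218


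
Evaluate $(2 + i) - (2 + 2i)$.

(2 - 2) + (1 - 2)i = -i


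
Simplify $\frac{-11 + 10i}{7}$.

Divisor is real, so divide each part by 7:
= -11/7 + (10/7)i


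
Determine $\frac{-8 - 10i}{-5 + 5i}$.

Multiply numerator and denominator by conjugate (-5 - 5i):
= (-8 - 10i)(-5 - 5i) / ((-5)^2 + 5^2)
= (-10 + 90i) / 50
Divide through by 10: (-1 + 9i) / 5
= -1/5 + (9/5)i


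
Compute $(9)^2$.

(a + bi)^2 = a^2 - b^2 + 2abi
= 9^2 - 0^2 + 2*9*0i
= 81


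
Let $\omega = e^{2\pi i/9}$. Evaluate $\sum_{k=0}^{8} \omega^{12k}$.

Let ζ = ω^12 = e^(2πi·12/9). Since 9 ∤ 12, ζ ≠ 1.
Sum = Σ_{k=0}^{8} ζ^k = (ζ^9 - 1)/(ζ - 1) = (ω^{12·9} - 1)/(ζ - 1) = (1 - 1)/(ζ - 1) = 0


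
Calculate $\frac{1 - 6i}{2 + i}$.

Multiply numerator and denominator by conjugate (2 - i):
= (1 - 6i)(2 - i) / (2^2 + 1^2)
= (-4 - 13i) / 5
= -4/5 - (13/5)i


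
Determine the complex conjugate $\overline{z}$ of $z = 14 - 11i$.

If z = a + bi, then conjugate(z) = a - bi
conjugate(14 - 11i) = 14 + 11i


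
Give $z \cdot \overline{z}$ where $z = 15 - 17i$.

z * conjugate(z) = |z|^2 = a^2 + b^2
= 15^2 + (-17)^2 = 514


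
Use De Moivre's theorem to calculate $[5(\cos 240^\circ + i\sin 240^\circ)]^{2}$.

By De Moivre: z^n = r^n(cos(nθ) + i sin(nθ))
= 5^2(cos(2*240°) + i sin(2*240°))
= 25(cos 120° + i sin 120°)
= -25/2 + (25*sqrt(3)/2)i


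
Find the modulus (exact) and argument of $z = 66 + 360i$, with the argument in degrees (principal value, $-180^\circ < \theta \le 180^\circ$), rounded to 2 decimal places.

|z| = sqrt(66^2 + 360^2) = 366
arg(z) = arctan(b/a) = arctan(360/66) (quadrant-adjusted) = 79.61°


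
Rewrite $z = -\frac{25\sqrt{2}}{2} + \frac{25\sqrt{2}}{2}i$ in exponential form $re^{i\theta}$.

r = |z| = sqrt((-25*sqrt(2)/2)^2 + (25*sqrt(2)/2)^2) = sqrt(625/2 + 625/2) = sqrt(625) = 25
θ = arctan(b/a) = arctan(17.6777/-17.6777) (quadrant-adjusted) = 135° = 3π/4
z = 25e^(i*3π/4)


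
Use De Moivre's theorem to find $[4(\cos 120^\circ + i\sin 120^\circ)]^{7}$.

By De Moivre: z^n = r^n(cos(nθ) + i sin(nθ))
= 4^7(cos(7*120°) + i sin(7*120°))
= 16384(cos 120° + i sin 120°)
= -8192 + 8192*sqrt(3)i


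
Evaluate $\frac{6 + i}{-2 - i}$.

Multiply numerator and denominator by conjugate (-2 + i):
= (6 + i)(-2 + i) / ((-2)^2 + (-1)^2)
= (-13 + 4i) / 5
= -13/5 + (4/5)i


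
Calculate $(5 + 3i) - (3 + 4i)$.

(5 - 3) + (3 - 4)i = 2 - i


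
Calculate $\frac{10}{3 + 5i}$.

Multiply numerator and denominator by conjugate (3 - 5i):
= (10)(3 - 5i) / (3^2 + 5^2)
= (30 - 50i) / 34
Divide through by 2: (15 - 25i) / 17
= 15/17 - (25/17)i


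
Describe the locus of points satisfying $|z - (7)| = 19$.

|z - z0| = r describes a circle centered at z0 with radius r
Here z0 = 7 and r = 19
Locus: Circle centered at (7, 0) with radius 19


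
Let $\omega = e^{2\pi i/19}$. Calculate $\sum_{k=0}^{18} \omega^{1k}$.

Let ζ = ω^1 = e^(2πi·1/19). Since 19 ∤ 1, ζ ≠ 1.
Sum = Σ_{k=0}^{18} ζ^k = (ζ^19 - 1)/(ζ - 1) = (ω^{1·19} - 1)/(ζ - 1) = (1 - 1)/(ζ - 1) = 0


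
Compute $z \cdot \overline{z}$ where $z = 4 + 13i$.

z * conjugate(z) = |z|^2 = a^2 + b^2
= 4^2 + 13^2 = 185


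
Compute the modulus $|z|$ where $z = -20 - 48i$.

|z| = sqrt(a^2 + b^2) = sqrt((-20)^2 + (-48)^2) = sqrt(2704) = 52


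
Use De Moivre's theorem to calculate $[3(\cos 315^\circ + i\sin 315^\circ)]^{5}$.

By De Moivre: z^n = r^n(cos(nθ) + i sin(nθ))
= 3^5(cos(5*315°) + i sin(5*315°))
= 243(cos 135° + i sin 135°)
= -243*sqrt(2)/2 + (243*sqrt(2)/2)i


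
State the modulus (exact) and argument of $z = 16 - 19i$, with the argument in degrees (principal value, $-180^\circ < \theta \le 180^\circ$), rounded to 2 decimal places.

|z| = sqrt(16^2 + (-19)^2) = sqrt(617)
arg(z) = arctan(b/a) = arctan(-19/16) (quadrant-adjusted) = -49.90°


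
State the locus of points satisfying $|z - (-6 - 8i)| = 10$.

|z - z0| = r describes a circle centered at z0 with radius r
Here z0 = -6 - 8i and r = 10
Locus: Circle centered at (-6, -8) with radius 10


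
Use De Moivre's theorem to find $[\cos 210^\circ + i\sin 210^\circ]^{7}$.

By De Moivre: z^n = r^n(cos(nθ) + i sin(nθ))
= 1^7(cos(7*210°) + i sin(7*210°))
= 1(cos 30° + i sin 30°)
= sqrt(3)/2 + (1/2)i


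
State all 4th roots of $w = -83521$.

|w| = 83521, arg(w) = 180°
Root modulus = 83521^(1/4) = 17
Root arguments: θ_k = (180° + 360°k)/4 for k = 0, 1, ..., 3
Roots: 17*sqrt(2)/2 + (17*sqrt(2)/2)i, -17*sqrt(2)/2 + (17*sqrt(2)/2)i, -17*sqrt(2)/2 - (17*sqrt(2)/2)i, 17*sqrt(2)/2 - (17*sqrt(2)/2)i


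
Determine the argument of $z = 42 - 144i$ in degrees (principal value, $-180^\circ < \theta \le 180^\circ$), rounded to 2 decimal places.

θ = arctan(b/a) = arctan(-144/42) (quadrant-adjusted) = -73.74°


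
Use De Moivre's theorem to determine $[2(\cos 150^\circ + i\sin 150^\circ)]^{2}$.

By De Moivre: z^n = r^n(cos(nθ) + i sin(nθ))
= 2^2(cos(2*150°) + i sin(2*150°))
= 4(cos 300° + i sin 300°)
= 2 - 2*sqrt(3)i


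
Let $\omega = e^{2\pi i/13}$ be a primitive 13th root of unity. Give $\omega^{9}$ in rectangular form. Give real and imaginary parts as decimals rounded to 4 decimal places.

ω^9 = e^(2πi·9/13) = e^(i·18π/13)
= cos(18π/13) + i sin(18π/13)
= -0.3546 - 0.9350i


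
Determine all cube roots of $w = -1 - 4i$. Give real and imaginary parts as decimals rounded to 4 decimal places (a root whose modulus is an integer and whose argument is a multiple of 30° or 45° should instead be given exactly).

|w| = sqrt(17) ≈ 4.123106, arg(w) ≈ 255.963757°
Root modulus = sqrt(17)^(1/3) ≈ 1.603522
Root arguments: θ_k = (arg(w) + 360°k)/3 for k = 0, 1, ..., 2
Compute each root as (root modulus)(cos θ_k + i sin θ_k) using full-precision intermediates, then round to 4 decimal places.
Roots: 0.1308 + 1.5982i, -1.4495 - 0.6858i, 1.3187 - 0.9124i


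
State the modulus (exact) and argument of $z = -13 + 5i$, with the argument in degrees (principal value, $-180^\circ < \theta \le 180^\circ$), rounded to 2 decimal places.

|z| = sqrt((-13)^2 + 5^2) = sqrt(194)
arg(z) = arctan(b/a) = arctan(5/-13) (quadrant-adjusted) = 158.96°


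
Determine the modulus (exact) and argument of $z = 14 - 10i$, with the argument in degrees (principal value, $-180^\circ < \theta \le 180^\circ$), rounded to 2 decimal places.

|z| = sqrt(14^2 + (-10)^2) = sqrt(296)
arg(z) = arctan(b/a) = arctan(-10/14) (quadrant-adjusted) = -35.54°


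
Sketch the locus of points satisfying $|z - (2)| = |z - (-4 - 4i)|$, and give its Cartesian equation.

|z - z1| = |z - z2| means z is equidistant from z1 and z2,
i.e. the perpendicular bisector of the segment from (2, 0) to (-4, -4) (midpoint (-1, -2)).
With z = x + yi, square both sides:
(x - 2)^2 + (y - 0)^2 = (x - (-4))^2 + (y - (-4))^2
The x^2 and y^2 terms cancel: -12x + (-8)y = 32 - 4 = 28
Simplify: 3x + 2y = -7
Locus: Perpendicular bisector of the segment from (2, 0) to (-4, -4): the line 3x + 2y = -7


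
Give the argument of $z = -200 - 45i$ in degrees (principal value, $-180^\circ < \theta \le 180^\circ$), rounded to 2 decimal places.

θ = arctan(b/a) = arctan(-45/-200) (quadrant-adjusted) = -167.32°


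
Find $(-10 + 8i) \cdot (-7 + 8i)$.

(a1*a2 - b1*b2) + (a1*b2 + b1*a2)i
= (70 - 64) + (-80 + (-56))i
= 6 - 136i


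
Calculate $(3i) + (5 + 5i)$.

(0 + 5) + (3 + 5)i = 5 + 8i


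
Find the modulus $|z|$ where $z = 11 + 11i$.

|z| = sqrt(a^2 + b^2) = sqrt(11^2 + 11^2) = sqrt(242) = sqrt(242)


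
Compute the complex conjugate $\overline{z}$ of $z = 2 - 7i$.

If z = a + bi, then conjugate(z) = a - bi
conjugate(2 - 7i) = 2 + 7i


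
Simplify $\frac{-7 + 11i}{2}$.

Divisor is real, so divide each part by 2:
= -7/2 + (11/2)i


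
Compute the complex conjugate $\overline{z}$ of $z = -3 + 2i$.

If z = a + bi, then conjugate(z) = a - bi
conjugate(-3 + 2i) = -3 - 2i


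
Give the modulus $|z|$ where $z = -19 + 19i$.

|z| = sqrt(a^2 + b^2) = sqrt((-19)^2 + 19^2) = sqrt(722) = sqrt(722)


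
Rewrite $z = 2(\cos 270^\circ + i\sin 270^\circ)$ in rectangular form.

a = r cos θ = 2 * 0 = 0
b = r sin θ = 2 * -1 = -2
z = -2i


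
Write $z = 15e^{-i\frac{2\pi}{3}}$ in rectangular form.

a = r cos θ = 15 * -1/2 = -15/2
b = r sin θ = 15 * -sqrt(3)/2 = -15*sqrt(3)/2
z = -15/2 - (15*sqrt(3)/2)i


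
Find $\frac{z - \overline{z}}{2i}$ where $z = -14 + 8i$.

z - conjugate(z) = 2bi
(z - conjugate(z))/(2i) = 2bi/(2i) = b = 8


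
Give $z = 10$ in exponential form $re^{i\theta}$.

r = |z| = sqrt((10)^2 + (0)^2) = sqrt(100 + 0) = sqrt(100) = 10
b = 0 and a > 0, so z lies on the positive real axis: θ = 0
z = 10e^(i*0) = 10


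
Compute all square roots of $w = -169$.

|w| = 169, arg(w) = 180°
Root modulus = 169^(1/2) = 13
Root arguments: θ_k = (180° + 360°k)/2 for k = 0, 1, ..., 1
Roots: 13i, -13i


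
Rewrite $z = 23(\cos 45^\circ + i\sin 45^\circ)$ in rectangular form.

a = r cos θ = 23 * sqrt(2)/2 = 23*sqrt(2)/2
b = r sin θ = 23 * sqrt(2)/2 = 23*sqrt(2)/2
z = 23*sqrt(2)/2 + (23*sqrt(2)/2)i


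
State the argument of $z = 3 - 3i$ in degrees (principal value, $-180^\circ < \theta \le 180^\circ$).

θ = arctan(b/a) = arctan(-3/3) (quadrant-adjusted) = -45°


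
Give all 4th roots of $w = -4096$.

|w| = 4096, arg(w) = 180°
Root modulus = 4096^(1/4) = 8
Root arguments: θ_k = (180° + 360°k)/4 for k = 0, 1, ..., 3
Roots: 4*sqrt(2) + 4*sqrt(2)i, -4*sqrt(2) + 4*sqrt(2)i, -4*sqrt(2) - 4*sqrt(2)i, 4*sqrt(2) - 4*sqrt(2)i


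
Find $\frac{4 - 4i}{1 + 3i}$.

Multiply numerator and denominator by conjugate (1 - 3i):
= (4 - 4i)(1 - 3i) / (1^2 + 3^2)
= (-8 - 16i) / 10
Divide through by 2: (-4 - 8i) / 5
= -4/5 - (8/5)i


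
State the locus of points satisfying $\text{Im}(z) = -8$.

Im(z) = y where z = x + yi; the equation y = -8 is satisfied by all points with that y-coordinate
Locus: Horizontal line y = -8


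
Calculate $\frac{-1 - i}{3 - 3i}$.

Multiply numerator and denominator by conjugate (3 + 3i):
= (-1 - i)(3 + 3i) / (3^2 + (-3)^2)
= (-6i) / 18
Divide through by 6: (-i) / 3
= 0 - (1/3)i


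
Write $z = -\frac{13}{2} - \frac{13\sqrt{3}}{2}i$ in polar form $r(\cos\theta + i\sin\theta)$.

r = |z| = sqrt(a^2 + b^2) = sqrt((-13/2)^2 + (-13*sqrt(3)/2)^2) = sqrt(169/4 + 507/4) = sqrt(169) = 13
θ = arctan(b/a) = arctan(-11.2583/-6.5) (quadrant-adjusted) = 240°
z = 13(cos 240° + i sin 240°)


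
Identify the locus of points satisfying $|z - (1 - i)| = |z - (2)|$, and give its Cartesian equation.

|z - z1| = |z - z2| means z is equidistant from z1 and z2,
i.e. the perpendicular bisector of the segment from (1, -1) to (2, 0) (midpoint (3/2, -1/2)).
With z = x + yi, square both sides:
(x - 1)^2 + (y - (-1))^2 = (x - 2)^2 + (y - 0)^2
The x^2 and y^2 terms cancel: 2x + 2y = 4 - 2 = 2
Simplify: x + y = 1
Locus: Perpendicular bisector of the segment from (1, -1) to (2, 0): the line x + y = 1
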